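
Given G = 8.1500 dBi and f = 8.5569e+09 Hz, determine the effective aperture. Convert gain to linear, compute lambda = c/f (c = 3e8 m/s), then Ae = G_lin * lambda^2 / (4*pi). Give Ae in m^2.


lambda = c / f = 3.0000e+08 / 8.5569e+09 = 0.03505943 m
G_linear = 10^(8.1500/10) = 6.531306
Ae = G_linear * lambda^2 / (4*pi) = 6.531306 * 0.03505943^2 / (4*pi) = 6.389e-04 m^2

6.389e-04 m^2


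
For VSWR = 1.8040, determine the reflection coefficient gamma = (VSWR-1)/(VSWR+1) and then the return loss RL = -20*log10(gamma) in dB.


gamma = (1.8040 - 1) / (1.8040 + 1) = 0.2867332
RL = -20 * log10(0.2867332) = 10.85 dB

10.85 dB


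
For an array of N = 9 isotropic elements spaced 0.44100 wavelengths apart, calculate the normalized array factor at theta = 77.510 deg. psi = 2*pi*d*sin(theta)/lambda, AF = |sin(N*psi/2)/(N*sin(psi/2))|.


psi = 2*pi*0.44100*sin(77.510 deg) = 2.705308 rad
AF = |sin(9*2.705308/2) / (9*sin(2.705308/2))| = 0.04353

0.04353


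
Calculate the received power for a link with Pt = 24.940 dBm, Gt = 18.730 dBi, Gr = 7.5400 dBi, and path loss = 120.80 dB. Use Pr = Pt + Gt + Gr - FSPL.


Pr = 24.940 + 18.730 + 7.5400 - 120.80 = -69.59 dBm

-69.59 dBm


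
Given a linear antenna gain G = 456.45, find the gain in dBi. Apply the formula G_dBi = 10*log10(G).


G_dBi = 10 * log10(456.45) = 26.59 dBi

26.59 dBi


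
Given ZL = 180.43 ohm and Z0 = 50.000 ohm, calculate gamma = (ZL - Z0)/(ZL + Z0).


gamma = (180.43 - 50.000) / (180.43 + 50.000) = 0.5660

0.5660


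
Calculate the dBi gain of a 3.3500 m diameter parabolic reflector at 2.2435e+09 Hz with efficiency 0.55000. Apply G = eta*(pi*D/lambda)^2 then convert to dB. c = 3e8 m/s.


lambda = c / f = 3.0000e+08 / 2.2435e+09 = 0.1337196 m
G_linear = 0.55000 * (pi * 3.3500 / 0.1337196)^2 = 3406.920
G_dBi = 10 * log10(3406.920) = 35.32 dBi

35.32 dBi


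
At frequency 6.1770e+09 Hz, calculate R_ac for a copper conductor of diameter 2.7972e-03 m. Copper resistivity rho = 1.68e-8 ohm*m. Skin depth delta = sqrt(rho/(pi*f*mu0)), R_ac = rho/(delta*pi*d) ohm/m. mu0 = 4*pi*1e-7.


delta = sqrt(1.68e-8 / (pi * 6.1770e+09 * 4*pi*1e-7)) = 8.300151e-07 m
R_ac = 1.68e-8 / (8.300151e-07 * pi * 2.7972e-03) = 2.303 ohm/m

2.303 ohm/m


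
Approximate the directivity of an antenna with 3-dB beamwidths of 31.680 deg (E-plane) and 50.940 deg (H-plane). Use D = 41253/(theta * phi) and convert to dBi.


D_linear = 41253 / (31.680 * 50.940) = 25.56298
D_dBi = 10 * log10(25.56298) = 14.08 dBi

14.08 dBi


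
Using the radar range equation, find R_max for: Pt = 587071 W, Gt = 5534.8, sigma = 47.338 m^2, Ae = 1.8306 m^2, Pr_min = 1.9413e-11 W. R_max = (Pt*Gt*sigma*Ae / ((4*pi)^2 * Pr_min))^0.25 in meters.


R^4 = 587071*5534.8*47.338*1.8306 / ((4*pi)^2 * 1.9413e-11) = 9.185093e+19
R_max = 9.185093e+19^0.25 = 97897 m

97897 m


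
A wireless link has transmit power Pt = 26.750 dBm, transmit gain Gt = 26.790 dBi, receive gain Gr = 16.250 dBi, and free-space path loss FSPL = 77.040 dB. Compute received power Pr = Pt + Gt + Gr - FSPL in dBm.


Pr = 26.750 + 26.790 + 16.250 - 77.040 = -7.25 dBm

-7.25 dBm


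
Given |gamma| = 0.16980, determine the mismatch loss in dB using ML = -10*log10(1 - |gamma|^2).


ML = -10 * log10(1 - 0.16980^2) = -10 * log10(0.97116796) = 0.1271 dB

0.1271 dB


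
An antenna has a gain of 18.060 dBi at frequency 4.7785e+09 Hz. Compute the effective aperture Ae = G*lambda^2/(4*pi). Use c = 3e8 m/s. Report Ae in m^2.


lambda = c / f = 3.0000e+08 / 4.7785e+09 = 0.06278121 m
G_linear = 10^(18.060/10) = 63.97348
Ae = G_linear * lambda^2 / (4*pi) = 63.97348 * 0.06278121^2 / (4*pi) = 0.02007 m^2

0.02007 m^2


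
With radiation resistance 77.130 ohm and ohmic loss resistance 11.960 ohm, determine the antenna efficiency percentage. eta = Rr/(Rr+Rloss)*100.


eta = 77.130 / (77.130 + 11.960) * 100 = 86.58%

86.58%


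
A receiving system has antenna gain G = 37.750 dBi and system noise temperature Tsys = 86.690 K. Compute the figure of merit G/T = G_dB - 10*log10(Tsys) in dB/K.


G/T = 37.750 - 10*log10(86.690) = 37.750 - 19.37969 = 18.37 dB/K

18.37 dB/K


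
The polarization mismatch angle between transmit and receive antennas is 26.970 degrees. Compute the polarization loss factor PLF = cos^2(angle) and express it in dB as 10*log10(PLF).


PLF_linear = cos^2(26.970 deg) = 0.7943161
PLF_dB = 10 * log10(0.7943161) = -1.000 dB

-1.000 dB


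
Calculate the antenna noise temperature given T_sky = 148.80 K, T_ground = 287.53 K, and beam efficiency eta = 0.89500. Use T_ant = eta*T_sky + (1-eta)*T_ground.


T_ant = 0.89500 * 148.80 + (1 - 0.89500) * 287.53 = 163.4 K

163.4 K


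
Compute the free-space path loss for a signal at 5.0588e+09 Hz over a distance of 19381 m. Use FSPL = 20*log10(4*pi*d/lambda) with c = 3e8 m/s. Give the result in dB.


lambda = c / f = 3.0000e+08 / 5.0588e+09 = 0.05930260 m
FSPL = 20 * log10(4*pi*19381/0.05930260) = 132.3 dB

132.3 dB


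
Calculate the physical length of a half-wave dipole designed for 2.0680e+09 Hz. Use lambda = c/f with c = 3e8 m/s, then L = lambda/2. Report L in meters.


lambda = c / f = 3.0000e+08 / 2.0680e+09 = 0.1450677 m
L = lambda / 2 = 0.1450677 / 2 = 0.07253 m

0.07253 m


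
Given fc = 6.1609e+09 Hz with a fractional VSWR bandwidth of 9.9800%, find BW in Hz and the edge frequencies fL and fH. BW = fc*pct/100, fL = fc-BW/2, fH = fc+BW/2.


BW = 6.1609e+09 * 9.9800/100 = 6.148578e+08 Hz
fL = 6.1609e+09 - 6.148578e+08/2 = 5.853e+09 Hz
fH = 6.1609e+09 + 6.148578e+08/2 = 6.468e+09 Hz

BW=6.149e+08 Hz, fL=5.853e+09 Hz, fH=6.468e+09 Hz


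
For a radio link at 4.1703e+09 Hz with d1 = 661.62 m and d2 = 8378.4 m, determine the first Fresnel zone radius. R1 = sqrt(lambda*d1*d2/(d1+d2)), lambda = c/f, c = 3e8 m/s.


lambda = c / f = 3.0000e+08 / 4.1703e+09 = 0.07193727 m
R1 = sqrt(0.07193727 * 661.62 * 8378.4 / (661.62 + 8378.4)) = 6.642 m

6.642 m


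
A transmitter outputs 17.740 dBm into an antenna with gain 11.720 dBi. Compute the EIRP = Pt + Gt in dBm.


EIRP = Pt + Gt = 17.740 + 11.720 = 29.46 dBm

29.46 dBm


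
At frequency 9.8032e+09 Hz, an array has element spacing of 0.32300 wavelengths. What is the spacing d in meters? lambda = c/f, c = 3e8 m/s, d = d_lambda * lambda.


lambda = c / f = 3.0000e+08 / 9.8032e+09 = 0.03060225 m
d = 0.32300 * 0.03060225 = 9.885e-03 m

9.885e-03 m


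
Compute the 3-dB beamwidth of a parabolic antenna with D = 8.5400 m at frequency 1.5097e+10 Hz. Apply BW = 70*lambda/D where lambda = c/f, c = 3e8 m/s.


lambda = c / f = 3.0000e+08 / 1.5097e+10 = 0.01987150 m
BW = 70 * 0.01987150 / 8.5400 = 0.1629 deg

0.1629 deg


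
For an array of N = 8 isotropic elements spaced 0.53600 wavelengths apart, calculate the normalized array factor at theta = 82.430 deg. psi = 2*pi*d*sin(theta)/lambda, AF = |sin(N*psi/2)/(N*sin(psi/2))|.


psi = 2*pi*0.53600*sin(82.430 deg) = 3.338436 rad
AF = |sin(8*3.338436/2) / (8*sin(3.338436/2))| = 0.08899

0.08899


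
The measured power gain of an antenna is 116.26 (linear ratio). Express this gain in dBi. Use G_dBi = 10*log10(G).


G_dBi = 10 * log10(116.26) = 20.65 dBi

20.65 dBi


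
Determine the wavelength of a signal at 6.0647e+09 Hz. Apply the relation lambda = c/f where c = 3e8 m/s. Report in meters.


lambda = c / f = 3.0000e+08 / 6.0647e+09 = 0.04947 m

0.04947 m


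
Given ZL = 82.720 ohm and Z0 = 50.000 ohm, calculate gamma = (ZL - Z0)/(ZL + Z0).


gamma = (82.720 - 50.000) / (82.720 + 50.000) = 0.2465

0.2465


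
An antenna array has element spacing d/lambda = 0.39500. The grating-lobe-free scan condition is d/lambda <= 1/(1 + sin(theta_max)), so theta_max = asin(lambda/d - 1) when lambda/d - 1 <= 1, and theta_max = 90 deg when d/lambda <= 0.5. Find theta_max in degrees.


lambda/d - 1 = 1/0.39500 - 1 = 1.531646 >= 1
d/lambda <= 0.5, so the array can scan to endfire without grating lobes: theta_max = 90 deg

90 deg


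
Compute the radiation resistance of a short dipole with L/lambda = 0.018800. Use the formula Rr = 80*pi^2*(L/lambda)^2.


Rr = 80 * pi^2 * (0.018800)^2 = 80 * 9.869604 * 3.534400e-04 = 0.2791 ohm

0.2791 ohm


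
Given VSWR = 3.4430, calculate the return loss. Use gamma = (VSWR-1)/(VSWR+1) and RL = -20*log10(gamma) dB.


gamma = (3.4430 - 1) / (3.4430 + 1) = 0.5498537
RL = -20 * log10(0.5498537) = 5.195 dB

5.195 dB


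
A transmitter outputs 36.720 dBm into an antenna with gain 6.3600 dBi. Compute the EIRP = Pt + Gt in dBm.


EIRP = Pt + Gt = 36.720 + 6.3600 = 43.08 dBm

43.08 dBm


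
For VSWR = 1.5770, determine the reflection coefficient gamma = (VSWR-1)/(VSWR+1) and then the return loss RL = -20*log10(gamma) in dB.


gamma = (1.5770 - 1) / (1.5770 + 1) = 0.2239038
RL = -20 * log10(0.2239038) = 13.00 dB

13.00 dB


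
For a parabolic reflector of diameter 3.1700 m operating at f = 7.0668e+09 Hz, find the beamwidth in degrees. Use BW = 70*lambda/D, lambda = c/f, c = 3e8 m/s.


lambda = c / f = 3.0000e+08 / 7.0668e+09 = 0.04245203 m
BW = 70 * 0.04245203 / 3.1700 = 0.9374 deg

0.9374 deg


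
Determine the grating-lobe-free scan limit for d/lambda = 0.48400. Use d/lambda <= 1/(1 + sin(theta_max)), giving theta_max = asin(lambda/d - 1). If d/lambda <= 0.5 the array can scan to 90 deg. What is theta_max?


lambda/d - 1 = 1/0.48400 - 1 = 1.066116 >= 1
d/lambda <= 0.5, so the array can scan to endfire without grating lobes: theta_max = 90 deg

90 deg


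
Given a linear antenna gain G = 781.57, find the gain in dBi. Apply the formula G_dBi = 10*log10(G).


G_dBi = 10 * log10(781.57) = 28.93 dBi

28.93 dBi


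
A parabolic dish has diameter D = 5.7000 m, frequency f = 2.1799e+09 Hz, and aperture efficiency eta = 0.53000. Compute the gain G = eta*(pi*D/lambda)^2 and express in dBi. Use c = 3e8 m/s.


lambda = c / f = 3.0000e+08 / 2.1799e+09 = 0.1376210 m
G_linear = 0.53000 * (pi * 5.7000 / 0.1376210)^2 = 8973.377
G_dBi = 10 * log10(8973.377) = 39.53 dBi

39.53 dBi


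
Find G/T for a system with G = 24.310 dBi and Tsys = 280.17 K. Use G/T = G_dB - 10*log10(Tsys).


G/T = 24.310 - 10*log10(280.17) = 24.310 - 24.47422 = -0.1642 dB/K

-0.1642 dB/K


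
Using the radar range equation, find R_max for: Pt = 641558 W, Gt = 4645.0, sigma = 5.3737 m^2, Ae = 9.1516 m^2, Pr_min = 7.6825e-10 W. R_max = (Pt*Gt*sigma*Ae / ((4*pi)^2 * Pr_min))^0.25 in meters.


R^4 = 641558*4645.0*5.3737*9.1516 / ((4*pi)^2 * 7.6825e-10) = 1.208008e+18
R_max = 1.208008e+18^0.25 = 33153 m

33153 m


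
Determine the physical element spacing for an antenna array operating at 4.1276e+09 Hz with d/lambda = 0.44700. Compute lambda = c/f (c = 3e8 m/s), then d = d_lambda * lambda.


lambda = c / f = 3.0000e+08 / 4.1276e+09 = 0.07268146 m
d = 0.44700 * 0.07268146 = 0.03249 m

0.03249 m


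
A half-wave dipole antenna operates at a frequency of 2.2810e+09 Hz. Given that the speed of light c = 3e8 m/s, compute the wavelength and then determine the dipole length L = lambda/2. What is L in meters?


lambda = c / f = 3.0000e+08 / 2.2810e+09 = 0.1315213 m
L = lambda / 2 = 0.1315213 / 2 = 0.06576 m

0.06576 m


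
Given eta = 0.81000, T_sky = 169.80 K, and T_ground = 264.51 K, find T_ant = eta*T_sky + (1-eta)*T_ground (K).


T_ant = 0.81000 * 169.80 + (1 - 0.81000) * 264.51 = 187.8 K

187.8 K


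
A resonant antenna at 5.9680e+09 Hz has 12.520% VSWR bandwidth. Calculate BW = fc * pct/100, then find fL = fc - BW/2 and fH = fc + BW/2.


BW = 5.9680e+09 * 12.520/100 = 7.471936e+08 Hz
fL = 5.9680e+09 - 7.471936e+08/2 = 5.594e+09 Hz
fH = 5.9680e+09 + 7.471936e+08/2 = 6.342e+09 Hz

BW=7.472e+08 Hz, fL=5.594e+09 Hz, fH=6.342e+09 Hz


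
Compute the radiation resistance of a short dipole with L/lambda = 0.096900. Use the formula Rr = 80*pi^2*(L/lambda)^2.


Rr = 80 * pi^2 * (0.096900)^2 = 80 * 9.869604 * 9.389610e-03 = 7.414 ohm

7.414 ohm


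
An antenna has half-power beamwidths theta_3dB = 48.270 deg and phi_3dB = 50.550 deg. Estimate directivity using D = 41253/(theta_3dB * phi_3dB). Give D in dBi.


D_linear = 41253 / (48.270 * 50.550) = 16.90663
D_dBi = 10 * log10(16.90663) = 12.28 dBi

12.28 dBi


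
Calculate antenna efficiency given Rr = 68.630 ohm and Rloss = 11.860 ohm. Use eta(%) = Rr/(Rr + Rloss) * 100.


eta = 68.630 / (68.630 + 11.860) * 100 = 85.27%

85.27%


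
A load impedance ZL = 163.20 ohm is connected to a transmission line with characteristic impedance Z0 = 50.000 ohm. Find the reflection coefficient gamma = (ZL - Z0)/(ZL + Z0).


gamma = (163.20 - 50.000) / (163.20 + 50.000) = 0.5310

0.5310


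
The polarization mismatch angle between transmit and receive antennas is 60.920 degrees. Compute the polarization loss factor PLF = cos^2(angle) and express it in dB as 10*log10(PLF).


PLF_linear = cos^2(60.920 deg) = 0.2362255
PLF_dB = 10 * log10(0.2362255) = -6.267 dB

-6.267 dB


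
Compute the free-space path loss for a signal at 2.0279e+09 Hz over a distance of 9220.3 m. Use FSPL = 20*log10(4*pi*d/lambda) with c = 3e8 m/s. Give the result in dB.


lambda = c / f = 3.0000e+08 / 2.0279e+09 = 0.1479363 m
FSPL = 20 * log10(4*pi*9220.3/0.1479363) = 117.9 dB

117.9 dB


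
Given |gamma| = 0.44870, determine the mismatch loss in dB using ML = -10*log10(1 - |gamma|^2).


ML = -10 * log10(1 - 0.44870^2) = -10 * log10(0.79866831) = 0.9763 dB

0.9763 dB


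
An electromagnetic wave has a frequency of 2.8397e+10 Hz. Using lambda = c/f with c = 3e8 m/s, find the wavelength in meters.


lambda = c / f = 3.0000e+08 / 2.8397e+10 = 0.01056 m

0.01056 m


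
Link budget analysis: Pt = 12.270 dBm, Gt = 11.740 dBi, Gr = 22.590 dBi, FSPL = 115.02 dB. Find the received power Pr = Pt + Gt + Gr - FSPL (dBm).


Pr = 12.270 + 11.740 + 22.590 - 115.02 = -68.42 dBm

-68.42 dBm


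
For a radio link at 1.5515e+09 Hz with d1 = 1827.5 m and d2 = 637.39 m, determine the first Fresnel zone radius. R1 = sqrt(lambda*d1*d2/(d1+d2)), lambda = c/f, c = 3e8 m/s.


lambda = c / f = 3.0000e+08 / 1.5515e+09 = 0.1933613 m
R1 = sqrt(0.1933613 * 1827.5 * 637.39 / (1827.5 + 637.39)) = 9.559 m

9.559 m


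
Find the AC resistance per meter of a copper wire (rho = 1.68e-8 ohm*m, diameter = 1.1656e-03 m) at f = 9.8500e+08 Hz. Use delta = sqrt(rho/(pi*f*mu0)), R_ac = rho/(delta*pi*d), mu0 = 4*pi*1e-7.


delta = sqrt(1.68e-8 / (pi * 9.8500e+08 * 4*pi*1e-7)) = 2.078532e-06 m
R_ac = 1.68e-8 / (2.078532e-06 * pi * 1.1656e-03) = 2.207 ohm/m

2.207 ohm/m


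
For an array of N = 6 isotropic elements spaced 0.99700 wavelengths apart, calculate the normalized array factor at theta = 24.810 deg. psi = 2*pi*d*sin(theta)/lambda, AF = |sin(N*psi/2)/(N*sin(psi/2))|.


psi = 2*pi*0.99700*sin(24.810 deg) = 2.628581 rad
AF = |sin(6*2.628581/2) / (6*sin(2.628581/2))| = 0.1722

0.1722


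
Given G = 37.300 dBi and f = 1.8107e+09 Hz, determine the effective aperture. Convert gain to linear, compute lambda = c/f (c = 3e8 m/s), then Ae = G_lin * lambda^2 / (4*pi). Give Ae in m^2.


lambda = c / f = 3.0000e+08 / 1.8107e+09 = 0.1656818 m
G_linear = 10^(37.300/10) = 5370.318
Ae = G_linear * lambda^2 / (4*pi) = 5370.318 * 0.1656818^2 / (4*pi) = 11.73 m^2

11.73 m^2


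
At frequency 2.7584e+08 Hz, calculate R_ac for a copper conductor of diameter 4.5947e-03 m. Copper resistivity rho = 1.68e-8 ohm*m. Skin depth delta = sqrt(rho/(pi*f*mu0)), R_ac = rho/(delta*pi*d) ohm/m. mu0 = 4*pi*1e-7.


delta = sqrt(1.68e-8 / (pi * 2.7584e+08 * 4*pi*1e-7)) = 3.927771e-06 m
R_ac = 1.68e-8 / (3.927771e-06 * pi * 4.5947e-03) = 0.2963 ohm/m

0.2963 ohm/m


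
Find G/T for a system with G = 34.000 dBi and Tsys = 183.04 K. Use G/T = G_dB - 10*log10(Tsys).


G/T = 34.000 - 10*log10(183.04) = 34.000 - 22.62546 = 11.37 dB/K

11.37 dB/K


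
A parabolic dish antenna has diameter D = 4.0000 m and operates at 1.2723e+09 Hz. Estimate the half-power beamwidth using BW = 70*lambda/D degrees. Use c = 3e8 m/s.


lambda = c / f = 3.0000e+08 / 1.2723e+09 = 0.2357934 m
BW = 70 * 0.2357934 / 4.0000 = 4.126 deg

4.126 deg


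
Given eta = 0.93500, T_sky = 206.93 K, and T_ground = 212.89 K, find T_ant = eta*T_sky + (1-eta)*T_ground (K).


T_ant = 0.93500 * 206.93 + (1 - 0.93500) * 212.89 = 207.3 K

207.3 K


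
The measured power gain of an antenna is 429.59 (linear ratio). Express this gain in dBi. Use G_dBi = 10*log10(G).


G_dBi = 10 * log10(429.59) = 26.33 dBi

26.33 dBi


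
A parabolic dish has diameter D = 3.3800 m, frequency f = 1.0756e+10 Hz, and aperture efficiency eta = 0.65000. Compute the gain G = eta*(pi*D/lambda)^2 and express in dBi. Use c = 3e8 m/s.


lambda = c / f = 3.0000e+08 / 1.0756e+10 = 0.02789141 m
G_linear = 0.65000 * (pi * 3.3800 / 0.02789141)^2 = 94211.86
G_dBi = 10 * log10(94211.86) = 49.74 dBi

49.74 dBi


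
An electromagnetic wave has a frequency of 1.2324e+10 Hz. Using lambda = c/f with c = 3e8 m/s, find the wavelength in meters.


lambda = c / f = 3.0000e+08 / 1.2324e+10 = 0.02434 m

0.02434 m


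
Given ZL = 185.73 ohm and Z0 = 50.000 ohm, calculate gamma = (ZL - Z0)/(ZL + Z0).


gamma = (185.73 - 50.000) / (185.73 + 50.000) = 0.5758

0.5758


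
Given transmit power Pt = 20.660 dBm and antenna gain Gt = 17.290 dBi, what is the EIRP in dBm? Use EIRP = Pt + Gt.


EIRP = Pt + Gt = 20.660 + 17.290 = 37.95 dBm

37.95 dBm


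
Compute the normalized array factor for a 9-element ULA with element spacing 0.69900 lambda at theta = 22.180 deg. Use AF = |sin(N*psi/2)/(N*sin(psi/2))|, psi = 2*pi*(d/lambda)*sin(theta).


psi = 2*pi*0.69900*sin(22.180 deg) = 1.658037 rad
AF = |sin(9*1.658037/2) / (9*sin(1.658037/2))| = 0.1392

0.1392


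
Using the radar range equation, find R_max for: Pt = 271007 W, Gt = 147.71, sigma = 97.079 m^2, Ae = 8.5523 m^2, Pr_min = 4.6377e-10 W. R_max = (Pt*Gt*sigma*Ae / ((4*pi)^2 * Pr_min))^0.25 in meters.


R^4 = 271007*147.71*97.079*8.5523 / ((4*pi)^2 * 4.6377e-10) = 4.538123e+17
R_max = 4.538123e+17^0.25 = 25955 m

25955 m


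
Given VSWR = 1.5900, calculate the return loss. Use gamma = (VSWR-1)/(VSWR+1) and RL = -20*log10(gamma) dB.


gamma = (1.5900 - 1) / (1.5900 + 1) = 0.2277992
RL = -20 * log10(0.2277992) = 12.85 dB

12.85 dB


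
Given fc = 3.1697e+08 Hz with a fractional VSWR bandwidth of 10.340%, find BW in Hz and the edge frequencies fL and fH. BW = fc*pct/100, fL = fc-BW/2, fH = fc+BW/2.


BW = 3.1697e+08 * 10.340/100 = 3.277470e+07 Hz
fL = 3.1697e+08 - 3.277470e+07/2 = 3.006e+08 Hz
fH = 3.1697e+08 + 3.277470e+07/2 = 3.334e+08 Hz

BW=3.277e+07 Hz, fL=3.006e+08 Hz, fH=3.334e+08 Hz


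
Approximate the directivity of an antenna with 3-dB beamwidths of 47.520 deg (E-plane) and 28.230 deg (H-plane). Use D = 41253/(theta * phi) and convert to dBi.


D_linear = 41253 / (47.520 * 28.230) = 30.75164
D_dBi = 10 * log10(30.75164) = 14.88 dBi

14.88 dBi


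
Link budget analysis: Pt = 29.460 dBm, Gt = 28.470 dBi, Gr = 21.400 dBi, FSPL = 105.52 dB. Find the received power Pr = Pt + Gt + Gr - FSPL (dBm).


Pr = 29.460 + 28.470 + 21.400 - 105.52 = -26.19 dBm

-26.19 dBm


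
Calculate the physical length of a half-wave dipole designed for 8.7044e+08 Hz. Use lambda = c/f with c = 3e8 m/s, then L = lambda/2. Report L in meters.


lambda = c / f = 3.0000e+08 / 8.7044e+08 = 0.3446533 m
L = lambda / 2 = 0.3446533 / 2 = 0.1723 m

0.1723 m


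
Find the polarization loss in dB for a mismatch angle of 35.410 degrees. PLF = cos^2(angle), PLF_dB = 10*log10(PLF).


PLF_linear = cos^2(35.410 deg) = 0.6642685
PLF_dB = 10 * log10(0.6642685) = -1.777 dB

-1.777 dB


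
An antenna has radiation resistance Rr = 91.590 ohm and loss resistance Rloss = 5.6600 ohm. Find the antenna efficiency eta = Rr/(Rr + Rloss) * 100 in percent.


eta = 91.590 / (91.590 + 5.6600) * 100 = 94.18%

94.18%


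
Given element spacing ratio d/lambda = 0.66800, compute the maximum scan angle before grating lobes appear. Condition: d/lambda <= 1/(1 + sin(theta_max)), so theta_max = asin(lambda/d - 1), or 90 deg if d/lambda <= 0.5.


lambda/d - 1 = 1/0.66800 - 1 = 0.4970060
theta_max = asin(0.4970060) = 29.80 deg

29.80 deg


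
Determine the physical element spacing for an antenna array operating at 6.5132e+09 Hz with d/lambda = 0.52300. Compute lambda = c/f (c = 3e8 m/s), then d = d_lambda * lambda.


lambda = c / f = 3.0000e+08 / 6.5132e+09 = 0.04606031 m
d = 0.52300 * 0.04606031 = 0.02409 m

0.02409 m


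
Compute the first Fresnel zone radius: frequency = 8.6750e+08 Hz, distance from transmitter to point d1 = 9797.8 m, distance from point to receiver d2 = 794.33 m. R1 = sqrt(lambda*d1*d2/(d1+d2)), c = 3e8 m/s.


lambda = c / f = 3.0000e+08 / 8.6750e+08 = 0.3458213 m
R1 = sqrt(0.3458213 * 9797.8 * 794.33 / (9797.8 + 794.33)) = 15.94 m

15.94 m


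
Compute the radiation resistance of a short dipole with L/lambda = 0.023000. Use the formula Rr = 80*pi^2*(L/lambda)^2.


Rr = 80 * pi^2 * (0.023000)^2 = 80 * 9.869604 * 5.290000e-04 = 0.4177 ohm

0.4177 ohm


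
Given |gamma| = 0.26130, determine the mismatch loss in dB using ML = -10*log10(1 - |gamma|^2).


ML = -10 * log10(1 - 0.26130^2) = -10 * log10(0.93172231) = 0.3071 dB

0.3071 dB


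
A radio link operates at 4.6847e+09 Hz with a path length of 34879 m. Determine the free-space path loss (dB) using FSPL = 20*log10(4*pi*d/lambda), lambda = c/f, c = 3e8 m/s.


lambda = c / f = 3.0000e+08 / 4.6847e+09 = 0.06403825 m
FSPL = 20 * log10(4*pi*34879/0.06403825) = 136.7 dB

136.7 dB


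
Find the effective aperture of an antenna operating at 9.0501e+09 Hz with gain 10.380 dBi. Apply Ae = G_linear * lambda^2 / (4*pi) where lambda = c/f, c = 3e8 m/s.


lambda = c / f = 3.0000e+08 / 9.0501e+09 = 0.03314880 m
G_linear = 10^(10.380/10) = 10.91440
Ae = G_linear * lambda^2 / (4*pi) = 10.91440 * 0.03314880^2 / (4*pi) = 9.544e-04 m^2

9.544e-04 m^2


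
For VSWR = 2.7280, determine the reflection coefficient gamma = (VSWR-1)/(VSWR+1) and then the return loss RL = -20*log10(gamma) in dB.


gamma = (2.7280 - 1) / (2.7280 + 1) = 0.4635193
RL = -20 * log10(0.4635193) = 6.679 dB

6.679 dB


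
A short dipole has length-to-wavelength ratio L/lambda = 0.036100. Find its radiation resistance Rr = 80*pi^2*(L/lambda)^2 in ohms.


Rr = 80 * pi^2 * (0.036100)^2 = 80 * 9.869604 * 1.303210e-03 = 1.029 ohm

1.029 ohm


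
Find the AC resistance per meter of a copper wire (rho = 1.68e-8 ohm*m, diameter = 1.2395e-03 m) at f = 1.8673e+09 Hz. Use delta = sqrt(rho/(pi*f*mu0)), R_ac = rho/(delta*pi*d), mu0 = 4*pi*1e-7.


delta = sqrt(1.68e-8 / (pi * 1.8673e+09 * 4*pi*1e-7)) = 1.509620e-06 m
R_ac = 1.68e-8 / (1.509620e-06 * pi * 1.2395e-03) = 2.858 ohm/m

2.858 ohm/m


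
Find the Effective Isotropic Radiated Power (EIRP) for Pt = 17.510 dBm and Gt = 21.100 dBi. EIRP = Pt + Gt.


EIRP = Pt + Gt = 17.510 + 21.100 = 38.61 dBm

38.61 dBm


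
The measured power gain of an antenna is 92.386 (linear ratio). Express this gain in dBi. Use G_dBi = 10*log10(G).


G_dBi = 10 * log10(92.386) = 19.66 dBi

19.66 dBi


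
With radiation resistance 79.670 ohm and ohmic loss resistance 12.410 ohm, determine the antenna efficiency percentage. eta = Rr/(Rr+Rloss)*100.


eta = 79.670 / (79.670 + 12.410) * 100 = 86.52%

86.52%


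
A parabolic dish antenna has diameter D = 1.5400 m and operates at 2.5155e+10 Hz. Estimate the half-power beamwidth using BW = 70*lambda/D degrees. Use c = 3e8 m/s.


lambda = c / f = 3.0000e+08 / 2.5155e+10 = 0.01192606 m
BW = 70 * 0.01192606 / 1.5400 = 0.5421 deg

0.5421 deg


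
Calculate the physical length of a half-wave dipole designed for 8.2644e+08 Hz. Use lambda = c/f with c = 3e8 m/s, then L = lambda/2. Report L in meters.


lambda = c / f = 3.0000e+08 / 8.2644e+08 = 0.3630028 m
L = lambda / 2 = 0.3630028 / 2 = 0.1815 m

0.1815 m


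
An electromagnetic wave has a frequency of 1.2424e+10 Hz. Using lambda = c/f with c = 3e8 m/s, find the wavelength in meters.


lambda = c / f = 3.0000e+08 / 1.2424e+10 = 0.02415 m

0.02415 m


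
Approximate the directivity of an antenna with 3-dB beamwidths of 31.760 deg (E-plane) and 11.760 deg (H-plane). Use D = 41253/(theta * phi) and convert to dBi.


D_linear = 41253 / (31.760 * 11.760) = 110.4505
D_dBi = 10 * log10(110.4505) = 20.43 dBi

20.43 dBi


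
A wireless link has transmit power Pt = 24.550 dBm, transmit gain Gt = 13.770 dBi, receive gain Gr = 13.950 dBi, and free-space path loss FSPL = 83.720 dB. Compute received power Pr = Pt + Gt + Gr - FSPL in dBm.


Pr = 24.550 + 13.770 + 13.950 - 83.720 = -31.45 dBm

-31.45 dBm


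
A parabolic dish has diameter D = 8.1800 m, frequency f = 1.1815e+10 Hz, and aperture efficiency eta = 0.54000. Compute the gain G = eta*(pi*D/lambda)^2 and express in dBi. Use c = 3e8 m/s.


lambda = c / f = 3.0000e+08 / 1.1815e+10 = 0.02539145 m
G_linear = 0.54000 * (pi * 8.1800 / 0.02539145)^2 = 553127.3
G_dBi = 10 * log10(553127.3) = 57.43 dBi

57.43 dBi


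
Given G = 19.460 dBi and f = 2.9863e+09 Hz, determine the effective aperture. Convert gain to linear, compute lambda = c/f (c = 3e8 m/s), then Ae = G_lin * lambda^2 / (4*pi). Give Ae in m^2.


lambda = c / f = 3.0000e+08 / 2.9863e+09 = 0.1004588 m
G_linear = 10^(19.460/10) = 88.30799
Ae = G_linear * lambda^2 / (4*pi) = 88.30799 * 0.1004588^2 / (4*pi) = 0.07092 m^2

0.07092 m^2


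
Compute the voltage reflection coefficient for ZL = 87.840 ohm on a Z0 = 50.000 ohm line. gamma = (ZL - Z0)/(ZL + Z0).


gamma = (87.840 - 50.000) / (87.840 + 50.000) = 0.2745

0.2745


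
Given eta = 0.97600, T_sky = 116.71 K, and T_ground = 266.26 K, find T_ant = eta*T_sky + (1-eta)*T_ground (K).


T_ant = 0.97600 * 116.71 + (1 - 0.97600) * 266.26 = 120.3 K

120.3 K


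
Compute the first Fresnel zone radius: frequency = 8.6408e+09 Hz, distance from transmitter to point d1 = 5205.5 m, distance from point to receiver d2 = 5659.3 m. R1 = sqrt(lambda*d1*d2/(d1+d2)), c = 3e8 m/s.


lambda = c / f = 3.0000e+08 / 8.6408e+09 = 0.03471901 m
R1 = sqrt(0.03471901 * 5205.5 * 5659.3 / (5205.5 + 5659.3)) = 9.703 m

9.703 m


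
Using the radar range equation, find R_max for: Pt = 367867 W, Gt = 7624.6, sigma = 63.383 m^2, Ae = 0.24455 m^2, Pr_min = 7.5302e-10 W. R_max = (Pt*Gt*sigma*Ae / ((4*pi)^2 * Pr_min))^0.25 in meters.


R^4 = 367867*7624.6*63.383*0.24455 / ((4*pi)^2 * 7.5302e-10) = 3.656134e+17
R_max = 3.656134e+17^0.25 = 24590 m

24590 m


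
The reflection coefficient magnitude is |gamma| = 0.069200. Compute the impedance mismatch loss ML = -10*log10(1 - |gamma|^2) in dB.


ML = -10 * log10(1 - 0.069200^2) = -10 * log10(0.99521136) = 0.02085 dB

0.02085 dB


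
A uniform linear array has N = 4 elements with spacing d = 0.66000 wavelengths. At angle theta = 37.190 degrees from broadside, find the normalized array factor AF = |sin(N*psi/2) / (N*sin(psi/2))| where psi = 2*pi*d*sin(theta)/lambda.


psi = 2*pi*0.66000*sin(37.190 deg) = 2.506637 rad
AF = |sin(4*2.506637/2) / (4*sin(2.506637/2))| = 0.2513

0.2513


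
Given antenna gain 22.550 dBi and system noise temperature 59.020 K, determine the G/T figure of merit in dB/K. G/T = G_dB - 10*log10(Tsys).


G/T = 22.550 - 10*log10(59.020) = 22.550 - 17.70999 = 4.840 dB/K

4.840 dB/K


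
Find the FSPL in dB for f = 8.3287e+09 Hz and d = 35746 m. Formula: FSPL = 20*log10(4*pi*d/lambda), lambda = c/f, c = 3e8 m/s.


lambda = c / f = 3.0000e+08 / 8.3287e+09 = 0.03602003 m
FSPL = 20 * log10(4*pi*35746/0.03602003) = 141.9 dB

141.9 dB


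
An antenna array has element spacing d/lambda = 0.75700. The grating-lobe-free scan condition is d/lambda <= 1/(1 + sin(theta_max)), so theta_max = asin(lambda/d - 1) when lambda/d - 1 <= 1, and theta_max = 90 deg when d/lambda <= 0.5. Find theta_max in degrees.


lambda/d - 1 = 1/0.75700 - 1 = 0.3210040
theta_max = asin(0.3210040) = 18.72 deg

18.72 deg


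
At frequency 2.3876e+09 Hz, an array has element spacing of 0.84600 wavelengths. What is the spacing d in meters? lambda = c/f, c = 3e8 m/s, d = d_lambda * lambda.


lambda = c / f = 3.0000e+08 / 2.3876e+09 = 0.1256492 m
d = 0.84600 * 0.1256492 = 0.1063 m

0.1063 m


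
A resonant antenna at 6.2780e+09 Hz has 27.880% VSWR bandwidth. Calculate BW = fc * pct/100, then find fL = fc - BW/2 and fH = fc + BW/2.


BW = 6.2780e+09 * 27.880/100 = 1.750306e+09 Hz
fL = 6.2780e+09 - 1.750306e+09/2 = 5.403e+09 Hz
fH = 6.2780e+09 + 1.750306e+09/2 = 7.153e+09 Hz

BW=1.750e+09 Hz, fL=5.403e+09 Hz, fH=7.153e+09 Hz


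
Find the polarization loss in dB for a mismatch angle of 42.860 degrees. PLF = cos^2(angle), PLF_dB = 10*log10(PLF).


PLF_linear = cos^2(42.860 deg) = 0.5373153
PLF_dB = 10 * log10(0.5373153) = -2.698 dB

-2.698 dB


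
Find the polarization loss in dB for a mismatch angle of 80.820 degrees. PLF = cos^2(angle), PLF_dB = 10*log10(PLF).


PLF_linear = cos^2(80.820 deg) = 0.02545193
PLF_dB = 10 * log10(0.02545193) = -15.94 dB

-15.94 dB


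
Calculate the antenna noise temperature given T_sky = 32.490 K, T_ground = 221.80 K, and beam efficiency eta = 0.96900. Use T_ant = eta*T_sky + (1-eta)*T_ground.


T_ant = 0.96900 * 32.490 + (1 - 0.96900) * 221.80 = 38.36 K

38.36 K


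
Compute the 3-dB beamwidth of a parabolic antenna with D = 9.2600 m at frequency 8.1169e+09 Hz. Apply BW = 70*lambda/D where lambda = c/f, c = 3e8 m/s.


lambda = c / f = 3.0000e+08 / 8.1169e+09 = 0.03695992 m
BW = 70 * 0.03695992 / 9.2600 = 0.2794 deg

0.2794 deg


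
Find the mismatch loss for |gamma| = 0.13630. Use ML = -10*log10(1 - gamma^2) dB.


ML = -10 * log10(1 - 0.13630^2) = -10 * log10(0.98142231) = 0.08144 dB

0.08144 dB


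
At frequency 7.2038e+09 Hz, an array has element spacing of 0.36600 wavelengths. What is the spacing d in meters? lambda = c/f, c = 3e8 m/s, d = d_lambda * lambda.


lambda = c / f = 3.0000e+08 / 7.2038e+09 = 0.04164469 m
d = 0.36600 * 0.04164469 = 0.01524 m

0.01524 m


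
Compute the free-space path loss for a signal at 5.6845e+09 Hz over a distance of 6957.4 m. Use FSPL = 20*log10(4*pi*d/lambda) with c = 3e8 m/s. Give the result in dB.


lambda = c / f = 3.0000e+08 / 5.6845e+09 = 0.05277509 m
FSPL = 20 * log10(4*pi*6957.4/0.05277509) = 124.4 dB

124.4 dB


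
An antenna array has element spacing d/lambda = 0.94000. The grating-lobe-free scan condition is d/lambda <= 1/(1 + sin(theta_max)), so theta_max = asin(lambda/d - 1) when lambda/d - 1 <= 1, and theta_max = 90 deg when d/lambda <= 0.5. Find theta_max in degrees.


lambda/d - 1 = 1/0.94000 - 1 = 0.06382979
theta_max = asin(0.06382979) = 3.660 deg

3.660 deg


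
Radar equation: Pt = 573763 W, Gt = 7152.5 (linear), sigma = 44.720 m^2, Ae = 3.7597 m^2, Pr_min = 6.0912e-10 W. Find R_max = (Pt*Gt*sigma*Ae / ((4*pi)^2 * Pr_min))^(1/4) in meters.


R^4 = 573763*7152.5*44.720*3.7597 / ((4*pi)^2 * 6.0912e-10) = 7.173363e+18
R_max = 7.173363e+18^0.25 = 51752 m

51752 m


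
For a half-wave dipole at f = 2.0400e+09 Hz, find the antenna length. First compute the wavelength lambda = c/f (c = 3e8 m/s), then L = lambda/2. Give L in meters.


lambda = c / f = 3.0000e+08 / 2.0400e+09 = 0.1470588 m
L = lambda / 2 = 0.1470588 / 2 = 0.07353 m

0.07353 m


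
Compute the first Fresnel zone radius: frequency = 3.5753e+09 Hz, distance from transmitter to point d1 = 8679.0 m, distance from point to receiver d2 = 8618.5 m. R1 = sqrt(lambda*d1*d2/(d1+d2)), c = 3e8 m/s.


lambda = c / f = 3.0000e+08 / 3.5753e+09 = 0.08390904 m
R1 = sqrt(0.08390904 * 8679.0 * 8618.5 / (8679.0 + 8618.5)) = 19.05 m

19.05 m


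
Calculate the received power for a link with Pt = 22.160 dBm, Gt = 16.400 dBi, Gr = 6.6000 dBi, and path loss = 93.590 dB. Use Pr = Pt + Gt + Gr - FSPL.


Pr = 22.160 + 16.400 + 6.6000 - 93.590 = -48.43 dBm

-48.43 dBm


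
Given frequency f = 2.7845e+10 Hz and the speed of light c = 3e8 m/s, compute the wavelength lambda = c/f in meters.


lambda = c / f = 3.0000e+08 / 2.7845e+10 = 0.01077 m

0.01077 m


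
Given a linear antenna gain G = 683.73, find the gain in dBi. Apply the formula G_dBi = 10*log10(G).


G_dBi = 10 * log10(683.73) = 28.35 dBi

28.35 dBi


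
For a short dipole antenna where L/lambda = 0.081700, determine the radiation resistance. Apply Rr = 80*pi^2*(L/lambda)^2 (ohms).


Rr = 80 * pi^2 * (0.081700)^2 = 80 * 9.869604 * 6.674890e-03 = 5.270 ohm

5.270 ohm


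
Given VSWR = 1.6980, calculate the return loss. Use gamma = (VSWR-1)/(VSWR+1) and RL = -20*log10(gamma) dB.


gamma = (1.6980 - 1) / (1.6980 + 1) = 0.2587102
RL = -20 * log10(0.2587102) = 11.74 dB

11.74 dB


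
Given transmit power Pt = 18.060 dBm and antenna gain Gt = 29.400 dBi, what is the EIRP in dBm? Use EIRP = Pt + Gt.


EIRP = Pt + Gt = 18.060 + 29.400 = 47.46 dBm

47.46 dBm


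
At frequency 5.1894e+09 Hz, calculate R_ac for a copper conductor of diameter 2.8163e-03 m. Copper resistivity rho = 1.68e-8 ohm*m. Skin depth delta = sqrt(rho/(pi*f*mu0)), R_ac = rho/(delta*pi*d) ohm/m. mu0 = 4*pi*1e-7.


delta = sqrt(1.68e-8 / (pi * 5.1894e+09 * 4*pi*1e-7)) = 9.055578e-07 m
R_ac = 1.68e-8 / (9.055578e-07 * pi * 2.8163e-03) = 2.097 ohm/m

2.097 ohm/m


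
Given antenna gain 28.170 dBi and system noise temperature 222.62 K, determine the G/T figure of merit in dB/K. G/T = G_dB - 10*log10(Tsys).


G/T = 28.170 - 10*log10(222.62) = 28.170 - 23.47564 = 4.694 dB/K

4.694 dB/K


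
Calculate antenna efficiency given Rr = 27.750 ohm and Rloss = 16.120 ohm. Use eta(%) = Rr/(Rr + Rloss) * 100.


eta = 27.750 / (27.750 + 16.120) * 100 = 63.26%

63.26%


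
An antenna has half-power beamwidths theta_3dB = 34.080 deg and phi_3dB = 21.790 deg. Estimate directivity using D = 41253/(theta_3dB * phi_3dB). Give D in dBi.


D_linear = 41253 / (34.080 * 21.790) = 55.55187
D_dBi = 10 * log10(55.55187) = 17.45 dBi

17.45 dBi


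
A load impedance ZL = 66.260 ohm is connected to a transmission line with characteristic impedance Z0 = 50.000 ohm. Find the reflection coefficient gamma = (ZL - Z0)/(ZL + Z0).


gamma = (66.260 - 50.000) / (66.260 + 50.000) = 0.1399

0.1399


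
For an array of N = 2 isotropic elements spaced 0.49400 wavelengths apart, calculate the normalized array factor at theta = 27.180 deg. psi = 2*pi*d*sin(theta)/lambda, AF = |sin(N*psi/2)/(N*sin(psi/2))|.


psi = 2*pi*0.49400*sin(27.180 deg) = 1.417820 rad
AF = |sin(2*1.417820/2) / (2*sin(1.417820/2))| = 0.7591

0.7591


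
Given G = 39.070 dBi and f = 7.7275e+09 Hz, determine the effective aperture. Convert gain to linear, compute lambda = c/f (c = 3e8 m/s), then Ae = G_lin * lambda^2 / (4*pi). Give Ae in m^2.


lambda = c / f = 3.0000e+08 / 7.7275e+09 = 0.03882239 m
G_linear = 10^(39.070/10) = 8072.350
Ae = G_linear * lambda^2 / (4*pi) = 8072.350 * 0.03882239^2 / (4*pi) = 0.9682 m^2

0.9682 m^2


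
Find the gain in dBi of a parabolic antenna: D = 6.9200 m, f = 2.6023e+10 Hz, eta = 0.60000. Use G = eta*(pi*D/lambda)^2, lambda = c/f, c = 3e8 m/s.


lambda = c / f = 3.0000e+08 / 2.6023e+10 = 0.01152826 m
G_linear = 0.60000 * (pi * 6.9200 / 0.01152826)^2 = 2.133711e+06
G_dBi = 10 * log10(2.133711e+06) = 63.29 dBi

63.29 dBi


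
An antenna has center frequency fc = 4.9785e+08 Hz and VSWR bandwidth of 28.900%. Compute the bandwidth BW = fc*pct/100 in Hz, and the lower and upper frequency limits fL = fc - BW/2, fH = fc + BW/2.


BW = 4.9785e+08 * 28.900/100 = 1.438786e+08 Hz
fL = 4.9785e+08 - 1.438786e+08/2 = 4.259e+08 Hz
fH = 4.9785e+08 + 1.438786e+08/2 = 5.698e+08 Hz

BW=1.439e+08 Hz, fL=4.259e+08 Hz, fH=5.698e+08 Hz


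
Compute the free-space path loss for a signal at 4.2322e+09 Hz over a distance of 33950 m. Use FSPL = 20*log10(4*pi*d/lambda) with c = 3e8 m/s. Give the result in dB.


lambda = c / f = 3.0000e+08 / 4.2322e+09 = 0.07088512 m
FSPL = 20 * log10(4*pi*33950/0.07088512) = 135.6 dB

135.6 dB


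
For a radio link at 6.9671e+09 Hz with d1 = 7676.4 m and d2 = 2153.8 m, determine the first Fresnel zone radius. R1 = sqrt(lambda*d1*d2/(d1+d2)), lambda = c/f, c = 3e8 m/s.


lambda = c / f = 3.0000e+08 / 6.9671e+09 = 0.04305952 m
R1 = sqrt(0.04305952 * 7676.4 * 2153.8 / (7676.4 + 2153.8)) = 8.510 m

8.510 m


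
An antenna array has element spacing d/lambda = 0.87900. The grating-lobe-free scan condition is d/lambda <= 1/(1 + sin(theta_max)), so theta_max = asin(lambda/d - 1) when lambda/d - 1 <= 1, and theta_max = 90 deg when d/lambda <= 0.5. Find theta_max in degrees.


lambda/d - 1 = 1/0.87900 - 1 = 0.1376564
theta_max = asin(0.1376564) = 7.912 deg

7.912 deg


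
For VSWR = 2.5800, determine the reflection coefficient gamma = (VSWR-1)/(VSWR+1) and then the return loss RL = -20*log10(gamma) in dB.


gamma = (2.5800 - 1) / (2.5800 + 1) = 0.4413408
RL = -20 * log10(0.4413408) = 7.105 dB

7.105 dB


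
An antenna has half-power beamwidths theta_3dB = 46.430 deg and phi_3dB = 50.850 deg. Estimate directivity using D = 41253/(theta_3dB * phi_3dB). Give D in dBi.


D_linear = 41253 / (46.430 * 50.850) = 17.47294
D_dBi = 10 * log10(17.47294) = 12.42 dBi

12.42 dBi


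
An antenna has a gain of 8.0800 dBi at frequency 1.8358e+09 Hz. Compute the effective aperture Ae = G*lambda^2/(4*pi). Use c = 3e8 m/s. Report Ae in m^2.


lambda = c / f = 3.0000e+08 / 1.8358e+09 = 0.1634165 m
G_linear = 10^(8.0800/10) = 6.426877
Ae = G_linear * lambda^2 / (4*pi) = 6.426877 * 0.1634165^2 / (4*pi) = 0.01366 m^2

0.01366 m^2


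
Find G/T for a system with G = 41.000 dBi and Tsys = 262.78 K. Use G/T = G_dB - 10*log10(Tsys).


G/T = 41.000 - 10*log10(262.78) = 41.000 - 24.19592 = 16.80 dB/K

16.80 dB/K


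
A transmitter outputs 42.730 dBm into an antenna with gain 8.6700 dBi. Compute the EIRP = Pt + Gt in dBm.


EIRP = Pt + Gt = 42.730 + 8.6700 = 51.40 dBm

51.40 dBm


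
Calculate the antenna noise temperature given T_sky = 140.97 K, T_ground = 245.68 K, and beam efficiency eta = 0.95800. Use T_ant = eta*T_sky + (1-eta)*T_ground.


T_ant = 0.95800 * 140.97 + (1 - 0.95800) * 245.68 = 145.4 K

145.4 K


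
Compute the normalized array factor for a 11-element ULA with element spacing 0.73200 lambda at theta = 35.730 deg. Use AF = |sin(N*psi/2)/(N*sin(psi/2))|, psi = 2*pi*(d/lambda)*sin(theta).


psi = 2*pi*0.73200*sin(35.730 deg) = 2.685831 rad
AF = |sin(11*2.685831/2) / (11*sin(2.685831/2))| = 0.07514

0.07514


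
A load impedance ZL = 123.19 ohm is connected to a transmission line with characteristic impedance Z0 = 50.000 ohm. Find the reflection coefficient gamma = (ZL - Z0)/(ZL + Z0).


gamma = (123.19 - 50.000) / (123.19 + 50.000) = 0.4226

0.4226


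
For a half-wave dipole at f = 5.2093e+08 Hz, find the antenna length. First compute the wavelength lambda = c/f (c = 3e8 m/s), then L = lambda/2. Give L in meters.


lambda = c / f = 3.0000e+08 / 5.2093e+08 = 0.5758931 m
L = lambda / 2 = 0.5758931 / 2 = 0.2879 m

0.2879 m


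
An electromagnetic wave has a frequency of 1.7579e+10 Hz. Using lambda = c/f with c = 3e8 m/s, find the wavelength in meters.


lambda = c / f = 3.0000e+08 / 1.7579e+10 = 0.01707 m

0.01707 m


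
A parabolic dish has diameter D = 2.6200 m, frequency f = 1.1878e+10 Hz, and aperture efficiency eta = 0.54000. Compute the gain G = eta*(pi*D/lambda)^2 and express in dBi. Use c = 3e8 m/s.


lambda = c / f = 3.0000e+08 / 1.1878e+10 = 0.02525678 m
G_linear = 0.54000 * (pi * 2.6200 / 0.02525678)^2 = 57350.89
G_dBi = 10 * log10(57350.89) = 47.59 dBi

47.59 dBi


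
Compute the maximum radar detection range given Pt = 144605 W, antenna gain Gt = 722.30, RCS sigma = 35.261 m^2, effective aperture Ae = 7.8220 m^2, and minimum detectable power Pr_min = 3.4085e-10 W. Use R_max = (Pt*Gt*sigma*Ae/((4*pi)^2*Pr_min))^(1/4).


R^4 = 144605*722.30*35.261*7.8220 / ((4*pi)^2 * 3.4085e-10) = 5.352175e+17
R_max = 5.352175e+17^0.25 = 27048 m

27048 m


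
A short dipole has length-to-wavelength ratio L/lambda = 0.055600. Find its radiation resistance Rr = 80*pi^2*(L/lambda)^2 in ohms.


Rr = 80 * pi^2 * (0.055600)^2 = 80 * 9.869604 * 3.091360e-03 = 2.441 ohm

2.441 ohm
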